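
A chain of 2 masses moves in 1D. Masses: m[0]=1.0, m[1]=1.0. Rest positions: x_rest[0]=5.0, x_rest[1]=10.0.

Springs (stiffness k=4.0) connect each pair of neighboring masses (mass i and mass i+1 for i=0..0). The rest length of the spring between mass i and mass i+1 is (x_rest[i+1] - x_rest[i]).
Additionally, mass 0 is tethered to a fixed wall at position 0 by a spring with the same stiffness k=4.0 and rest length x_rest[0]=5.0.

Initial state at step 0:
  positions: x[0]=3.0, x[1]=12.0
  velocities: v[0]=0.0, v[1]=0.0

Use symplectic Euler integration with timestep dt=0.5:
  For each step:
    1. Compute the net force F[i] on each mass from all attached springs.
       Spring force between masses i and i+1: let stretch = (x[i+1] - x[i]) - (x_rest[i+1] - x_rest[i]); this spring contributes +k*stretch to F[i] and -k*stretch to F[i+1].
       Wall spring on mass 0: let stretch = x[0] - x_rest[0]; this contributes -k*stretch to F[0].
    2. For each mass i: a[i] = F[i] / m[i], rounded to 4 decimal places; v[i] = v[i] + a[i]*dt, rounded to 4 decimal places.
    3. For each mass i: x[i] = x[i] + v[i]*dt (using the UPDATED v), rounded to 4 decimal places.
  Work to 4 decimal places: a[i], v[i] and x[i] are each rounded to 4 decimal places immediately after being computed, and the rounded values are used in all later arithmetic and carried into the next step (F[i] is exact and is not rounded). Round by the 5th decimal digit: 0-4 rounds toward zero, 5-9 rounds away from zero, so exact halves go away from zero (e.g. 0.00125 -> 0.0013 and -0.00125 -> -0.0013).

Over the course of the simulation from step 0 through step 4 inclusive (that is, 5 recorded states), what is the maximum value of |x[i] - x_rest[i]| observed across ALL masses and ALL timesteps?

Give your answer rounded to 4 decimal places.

Step 0: x=[3.0000 12.0000] v=[0.0000 0.0000]
Step 1: x=[9.0000 8.0000] v=[12.0000 -8.0000]
Step 2: x=[5.0000 10.0000] v=[-8.0000 4.0000]
Step 3: x=[1.0000 12.0000] v=[-8.0000 4.0000]
Step 4: x=[7.0000 8.0000] v=[12.0000 -8.0000]
Max displacement = 4.0000

Answer: 4.0000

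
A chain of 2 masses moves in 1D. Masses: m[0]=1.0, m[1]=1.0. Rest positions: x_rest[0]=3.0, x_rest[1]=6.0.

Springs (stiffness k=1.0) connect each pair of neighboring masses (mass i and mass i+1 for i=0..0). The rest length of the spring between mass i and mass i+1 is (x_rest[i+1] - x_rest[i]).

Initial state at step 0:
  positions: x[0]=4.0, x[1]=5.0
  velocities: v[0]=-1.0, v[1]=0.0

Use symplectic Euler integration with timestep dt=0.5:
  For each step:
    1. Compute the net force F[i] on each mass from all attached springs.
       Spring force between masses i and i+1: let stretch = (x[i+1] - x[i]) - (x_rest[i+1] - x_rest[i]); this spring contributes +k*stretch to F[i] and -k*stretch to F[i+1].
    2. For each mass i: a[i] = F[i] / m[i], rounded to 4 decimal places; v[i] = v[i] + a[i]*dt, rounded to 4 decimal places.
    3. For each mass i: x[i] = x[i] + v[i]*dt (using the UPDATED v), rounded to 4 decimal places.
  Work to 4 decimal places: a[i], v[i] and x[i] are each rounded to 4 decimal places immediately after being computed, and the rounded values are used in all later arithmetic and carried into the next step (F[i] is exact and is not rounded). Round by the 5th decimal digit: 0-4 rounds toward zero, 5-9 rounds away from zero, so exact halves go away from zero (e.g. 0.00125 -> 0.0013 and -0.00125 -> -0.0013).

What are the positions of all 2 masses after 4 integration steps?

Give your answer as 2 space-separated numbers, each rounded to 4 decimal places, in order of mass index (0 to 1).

Answer: 0.8438 6.1563

Derivation:
Step 0: x=[4.0000 5.0000] v=[-1.0000 0.0000]
Step 1: x=[3.0000 5.5000] v=[-2.0000 1.0000]
Step 2: x=[1.8750 6.1250] v=[-2.2500 1.2500]
Step 3: x=[1.0625 6.4375] v=[-1.6250 0.6250]
Step 4: x=[0.8438 6.1563] v=[-0.4375 -0.5625]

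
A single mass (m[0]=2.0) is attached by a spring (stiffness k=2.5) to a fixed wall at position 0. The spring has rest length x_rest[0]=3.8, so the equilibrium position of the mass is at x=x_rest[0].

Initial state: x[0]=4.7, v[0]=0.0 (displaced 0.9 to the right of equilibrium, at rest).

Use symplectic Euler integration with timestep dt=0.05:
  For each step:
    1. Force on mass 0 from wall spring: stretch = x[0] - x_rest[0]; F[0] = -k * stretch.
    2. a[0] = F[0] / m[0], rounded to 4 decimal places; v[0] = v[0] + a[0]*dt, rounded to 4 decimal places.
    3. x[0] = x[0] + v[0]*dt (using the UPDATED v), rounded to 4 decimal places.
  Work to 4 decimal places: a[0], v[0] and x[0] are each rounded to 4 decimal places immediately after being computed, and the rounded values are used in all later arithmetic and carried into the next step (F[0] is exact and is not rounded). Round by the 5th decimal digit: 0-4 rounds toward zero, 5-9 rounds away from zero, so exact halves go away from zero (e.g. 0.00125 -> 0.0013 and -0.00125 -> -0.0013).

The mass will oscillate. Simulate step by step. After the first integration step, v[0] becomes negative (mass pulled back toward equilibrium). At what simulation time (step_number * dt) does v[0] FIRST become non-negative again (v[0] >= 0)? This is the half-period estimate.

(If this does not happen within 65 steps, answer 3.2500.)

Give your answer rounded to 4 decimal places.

Answer: 2.8500

Derivation:
Step 0: x=[4.7000] v=[0.0000]
Step 1: x=[4.6972] v=[-0.0563]
Step 2: x=[4.6916] v=[-0.1124]
Step 3: x=[4.6832] v=[-0.1681]
Step 4: x=[4.6720] v=[-0.2233]
Step 5: x=[4.6581] v=[-0.2778]
Step 6: x=[4.6415] v=[-0.3314]
Step 7: x=[4.6223] v=[-0.3840]
Step 8: x=[4.6005] v=[-0.4354]
Step 9: x=[4.5762] v=[-0.4854]
Step 10: x=[4.5495] v=[-0.5339]
Step 11: x=[4.5205] v=[-0.5807]
Step 12: x=[4.4892] v=[-0.6257]
Step 13: x=[4.4558] v=[-0.6688]
Step 14: x=[4.4203] v=[-0.7098]
Step 15: x=[4.3829] v=[-0.7486]
Step 16: x=[4.3437] v=[-0.7850]
Step 17: x=[4.3028] v=[-0.8190]
Step 18: x=[4.2603] v=[-0.8504]
Step 19: x=[4.2163] v=[-0.8792]
Step 20: x=[4.1710] v=[-0.9052]
Step 21: x=[4.1246] v=[-0.9284]
Step 22: x=[4.0772] v=[-0.9487]
Step 23: x=[4.0289] v=[-0.9660]
Step 24: x=[3.9799] v=[-0.9803]
Step 25: x=[3.9303] v=[-0.9915]
Step 26: x=[3.8803] v=[-0.9996]
Step 27: x=[3.8301] v=[-1.0046]
Step 28: x=[3.7798] v=[-1.0065]
Step 29: x=[3.7295] v=[-1.0052]
Step 30: x=[3.6795] v=[-1.0008]
Step 31: x=[3.6298] v=[-0.9933]
Step 32: x=[3.5807] v=[-0.9827]
Step 33: x=[3.5323] v=[-0.9690]
Step 34: x=[3.4847] v=[-0.9523]
Step 35: x=[3.4381] v=[-0.9326]
Step 36: x=[3.3926] v=[-0.9100]
Step 37: x=[3.3484] v=[-0.8845]
Step 38: x=[3.3056] v=[-0.8563]
Step 39: x=[3.2643] v=[-0.8254]
Step 40: x=[3.2247] v=[-0.7919]
Step 41: x=[3.1869] v=[-0.7559]
Step 42: x=[3.1510] v=[-0.7176]
Step 43: x=[3.1172] v=[-0.6770]
Step 44: x=[3.0855] v=[-0.6343]
Step 45: x=[3.0560] v=[-0.5896]
Step 46: x=[3.0288] v=[-0.5431]
Step 47: x=[3.0041] v=[-0.4949]
Step 48: x=[2.9818] v=[-0.4452]
Step 49: x=[2.9621] v=[-0.3941]
Step 50: x=[2.9450] v=[-0.3417]
Step 51: x=[2.9306] v=[-0.2883]
Step 52: x=[2.9189] v=[-0.2340]
Step 53: x=[2.9100] v=[-0.1789]
Step 54: x=[2.9038] v=[-0.1233]
Step 55: x=[2.9004] v=[-0.0673]
Step 56: x=[2.8998] v=[-0.0111]
Step 57: x=[2.9021] v=[0.0452]
First v>=0 after going negative at step 57, time=2.8500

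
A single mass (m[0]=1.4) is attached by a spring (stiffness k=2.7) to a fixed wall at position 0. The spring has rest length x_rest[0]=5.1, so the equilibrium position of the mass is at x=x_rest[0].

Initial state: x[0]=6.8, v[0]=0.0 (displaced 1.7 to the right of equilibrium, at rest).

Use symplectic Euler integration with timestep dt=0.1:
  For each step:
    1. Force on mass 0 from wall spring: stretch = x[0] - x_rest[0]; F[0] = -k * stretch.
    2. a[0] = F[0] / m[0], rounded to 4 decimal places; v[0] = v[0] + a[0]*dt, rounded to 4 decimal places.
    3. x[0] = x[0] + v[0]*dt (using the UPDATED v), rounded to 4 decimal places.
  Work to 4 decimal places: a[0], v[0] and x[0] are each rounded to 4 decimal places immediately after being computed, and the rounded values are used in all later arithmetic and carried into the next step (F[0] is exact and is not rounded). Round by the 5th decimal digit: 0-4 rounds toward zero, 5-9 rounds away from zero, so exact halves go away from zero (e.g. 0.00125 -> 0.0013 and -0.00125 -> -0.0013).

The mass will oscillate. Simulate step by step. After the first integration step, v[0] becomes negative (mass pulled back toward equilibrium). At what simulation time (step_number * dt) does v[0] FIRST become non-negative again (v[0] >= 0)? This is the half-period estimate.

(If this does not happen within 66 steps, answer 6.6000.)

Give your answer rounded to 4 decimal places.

Step 0: x=[6.8000] v=[0.0000]
Step 1: x=[6.7672] v=[-0.3279]
Step 2: x=[6.7023] v=[-0.6494]
Step 3: x=[6.6065] v=[-0.9584]
Step 4: x=[6.4816] v=[-1.2489]
Step 5: x=[6.3301] v=[-1.5154]
Step 6: x=[6.1548] v=[-1.7526]
Step 7: x=[5.9592] v=[-1.9560]
Step 8: x=[5.7470] v=[-2.1217]
Step 9: x=[5.5224] v=[-2.2465]
Step 10: x=[5.2896] v=[-2.3280]
Step 11: x=[5.0531] v=[-2.3646]
Step 12: x=[4.8175] v=[-2.3556]
Step 13: x=[4.5874] v=[-2.3011]
Step 14: x=[4.3672] v=[-2.2022]
Step 15: x=[4.1611] v=[-2.0609]
Step 16: x=[3.9731] v=[-1.8798]
Step 17: x=[3.8069] v=[-1.6625]
Step 18: x=[3.6656] v=[-1.4131]
Step 19: x=[3.5520] v=[-1.1365]
Step 20: x=[3.4682] v=[-0.8380]
Step 21: x=[3.4159] v=[-0.5233]
Step 22: x=[3.3961] v=[-0.1985]
Step 23: x=[3.4091] v=[0.1301]
First v>=0 after going negative at step 23, time=2.3000

Answer: 2.3000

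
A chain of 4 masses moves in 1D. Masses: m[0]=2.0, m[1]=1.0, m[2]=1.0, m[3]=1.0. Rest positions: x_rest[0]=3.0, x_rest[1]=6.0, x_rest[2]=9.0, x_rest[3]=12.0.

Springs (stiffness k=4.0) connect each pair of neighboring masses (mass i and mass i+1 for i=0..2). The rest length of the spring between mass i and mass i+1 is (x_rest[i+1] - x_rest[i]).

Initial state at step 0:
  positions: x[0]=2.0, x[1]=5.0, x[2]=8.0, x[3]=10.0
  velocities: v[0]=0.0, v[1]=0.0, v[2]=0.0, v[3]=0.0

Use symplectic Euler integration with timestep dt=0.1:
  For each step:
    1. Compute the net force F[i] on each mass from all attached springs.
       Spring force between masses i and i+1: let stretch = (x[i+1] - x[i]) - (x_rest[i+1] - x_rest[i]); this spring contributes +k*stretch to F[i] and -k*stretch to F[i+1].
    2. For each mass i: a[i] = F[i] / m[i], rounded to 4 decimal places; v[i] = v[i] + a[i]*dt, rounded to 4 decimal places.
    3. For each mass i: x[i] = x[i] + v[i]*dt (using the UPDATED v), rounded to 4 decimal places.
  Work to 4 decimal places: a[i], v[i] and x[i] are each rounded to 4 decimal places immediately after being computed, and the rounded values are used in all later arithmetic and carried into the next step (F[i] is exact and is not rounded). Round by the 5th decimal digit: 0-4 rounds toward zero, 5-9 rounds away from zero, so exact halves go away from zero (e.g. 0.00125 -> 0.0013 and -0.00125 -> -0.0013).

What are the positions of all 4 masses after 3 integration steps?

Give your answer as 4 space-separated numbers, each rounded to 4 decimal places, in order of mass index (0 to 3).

Step 0: x=[2.0000 5.0000 8.0000 10.0000] v=[0.0000 0.0000 0.0000 0.0000]
Step 1: x=[2.0000 5.0000 7.9600 10.0400] v=[0.0000 0.0000 -0.4000 0.4000]
Step 2: x=[2.0000 4.9984 7.8848 10.1168] v=[0.0000 -0.0160 -0.7520 0.7680]
Step 3: x=[2.0000 4.9923 7.7834 10.2243] v=[-0.0003 -0.0608 -1.0138 1.0752]

Answer: 2.0000 4.9923 7.7834 10.2243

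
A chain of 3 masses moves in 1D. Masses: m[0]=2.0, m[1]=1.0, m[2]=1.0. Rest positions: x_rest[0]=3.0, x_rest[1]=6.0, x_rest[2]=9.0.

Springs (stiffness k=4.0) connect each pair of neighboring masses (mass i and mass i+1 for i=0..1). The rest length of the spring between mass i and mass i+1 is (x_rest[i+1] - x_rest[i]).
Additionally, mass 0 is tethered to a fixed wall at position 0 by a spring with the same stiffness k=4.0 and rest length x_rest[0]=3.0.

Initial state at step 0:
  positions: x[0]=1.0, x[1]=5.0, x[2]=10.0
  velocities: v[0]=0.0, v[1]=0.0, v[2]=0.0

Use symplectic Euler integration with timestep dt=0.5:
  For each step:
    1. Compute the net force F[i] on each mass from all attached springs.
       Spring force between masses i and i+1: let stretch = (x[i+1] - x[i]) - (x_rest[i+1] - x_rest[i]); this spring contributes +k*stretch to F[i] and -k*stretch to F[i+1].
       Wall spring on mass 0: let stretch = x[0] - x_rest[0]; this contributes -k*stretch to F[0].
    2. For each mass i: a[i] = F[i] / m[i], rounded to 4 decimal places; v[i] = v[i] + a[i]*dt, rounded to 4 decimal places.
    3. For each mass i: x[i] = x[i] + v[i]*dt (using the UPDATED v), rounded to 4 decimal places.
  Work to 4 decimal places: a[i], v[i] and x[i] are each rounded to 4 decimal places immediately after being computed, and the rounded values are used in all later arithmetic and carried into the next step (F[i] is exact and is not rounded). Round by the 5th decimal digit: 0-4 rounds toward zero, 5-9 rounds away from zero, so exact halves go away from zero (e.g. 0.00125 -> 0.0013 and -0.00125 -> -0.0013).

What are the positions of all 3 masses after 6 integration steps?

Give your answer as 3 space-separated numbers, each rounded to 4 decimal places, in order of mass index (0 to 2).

Answer: 1.8750 6.1250 11.7500

Derivation:
Step 0: x=[1.0000 5.0000 10.0000] v=[0.0000 0.0000 0.0000]
Step 1: x=[2.5000 6.0000 8.0000] v=[3.0000 2.0000 -4.0000]
Step 2: x=[4.5000 5.5000 7.0000] v=[4.0000 -1.0000 -2.0000]
Step 3: x=[4.7500 5.5000 7.5000] v=[0.5000 0.0000 1.0000]
Step 4: x=[3.0000 6.7500 9.0000] v=[-3.5000 2.5000 3.0000]
Step 5: x=[1.6250 6.5000 11.2500] v=[-2.7500 -0.5000 4.5000]
Step 6: x=[1.8750 6.1250 11.7500] v=[0.5000 -0.7500 1.0000]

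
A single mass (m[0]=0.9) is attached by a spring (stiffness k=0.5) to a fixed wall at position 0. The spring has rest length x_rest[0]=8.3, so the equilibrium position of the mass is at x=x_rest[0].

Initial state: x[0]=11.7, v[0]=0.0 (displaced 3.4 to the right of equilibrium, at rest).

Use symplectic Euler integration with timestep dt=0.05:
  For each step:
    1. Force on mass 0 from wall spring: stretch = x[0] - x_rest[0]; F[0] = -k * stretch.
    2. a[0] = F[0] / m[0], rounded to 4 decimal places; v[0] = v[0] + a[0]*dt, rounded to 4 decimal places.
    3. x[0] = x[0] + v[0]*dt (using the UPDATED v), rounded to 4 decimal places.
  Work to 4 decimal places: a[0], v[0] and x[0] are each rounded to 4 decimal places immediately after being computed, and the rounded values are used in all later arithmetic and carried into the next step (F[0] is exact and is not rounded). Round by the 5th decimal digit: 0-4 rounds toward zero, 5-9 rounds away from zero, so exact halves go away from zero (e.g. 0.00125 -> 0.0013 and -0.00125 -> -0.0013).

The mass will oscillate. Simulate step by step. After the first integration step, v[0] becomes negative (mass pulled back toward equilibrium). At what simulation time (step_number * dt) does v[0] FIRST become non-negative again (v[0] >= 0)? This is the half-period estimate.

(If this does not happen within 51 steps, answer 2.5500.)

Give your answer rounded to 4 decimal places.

Answer: 2.5500

Derivation:
Step 0: x=[11.7000] v=[0.0000]
Step 1: x=[11.6953] v=[-0.0944]
Step 2: x=[11.6859] v=[-0.1887]
Step 3: x=[11.6718] v=[-0.2828]
Step 4: x=[11.6530] v=[-0.3765]
Step 5: x=[11.6295] v=[-0.4696]
Step 6: x=[11.6014] v=[-0.5621]
Step 7: x=[11.5687] v=[-0.6538]
Step 8: x=[11.5315] v=[-0.7446]
Step 9: x=[11.4898] v=[-0.8344]
Step 10: x=[11.4437] v=[-0.9230]
Step 11: x=[11.3932] v=[-1.0103]
Step 12: x=[11.3384] v=[-1.0962]
Step 13: x=[11.2794] v=[-1.1806]
Step 14: x=[11.2162] v=[-1.2634]
Step 15: x=[11.1490] v=[-1.3444]
Step 16: x=[11.0778] v=[-1.4235]
Step 17: x=[11.0028] v=[-1.5007]
Step 18: x=[10.9240] v=[-1.5758]
Step 19: x=[10.8416] v=[-1.6487]
Step 20: x=[10.7556] v=[-1.7193]
Step 21: x=[10.6662] v=[-1.7875]
Step 22: x=[10.5735] v=[-1.8532]
Step 23: x=[10.4777] v=[-1.9164]
Step 24: x=[10.3789] v=[-1.9769]
Step 25: x=[10.2772] v=[-2.0346]
Step 26: x=[10.1727] v=[-2.0895]
Step 27: x=[10.0656] v=[-2.1415]
Step 28: x=[9.9561] v=[-2.1905]
Step 29: x=[9.8443] v=[-2.2365]
Step 30: x=[9.7303] v=[-2.2794]
Step 31: x=[9.6143] v=[-2.3191]
Step 32: x=[9.4965] v=[-2.3556]
Step 33: x=[9.3771] v=[-2.3888]
Step 34: x=[9.2562] v=[-2.4187]
Step 35: x=[9.1339] v=[-2.4453]
Step 36: x=[9.0105] v=[-2.4685]
Step 37: x=[8.8861] v=[-2.4882]
Step 38: x=[8.7609] v=[-2.5045]
Step 39: x=[8.6350] v=[-2.5173]
Step 40: x=[8.5087] v=[-2.5266]
Step 41: x=[8.3821] v=[-2.5324]
Step 42: x=[8.2554] v=[-2.5347]
Step 43: x=[8.1287] v=[-2.5335]
Step 44: x=[8.0023] v=[-2.5287]
Step 45: x=[7.8763] v=[-2.5204]
Step 46: x=[7.7509] v=[-2.5086]
Step 47: x=[7.6262] v=[-2.4933]
Step 48: x=[7.5025] v=[-2.4746]
Step 49: x=[7.3799] v=[-2.4524]
Step 50: x=[7.2586] v=[-2.4268]
Step 51: x=[7.1387] v=[-2.3979]
v[0] did not become non-negative within 51 steps; using fallback time=2.5500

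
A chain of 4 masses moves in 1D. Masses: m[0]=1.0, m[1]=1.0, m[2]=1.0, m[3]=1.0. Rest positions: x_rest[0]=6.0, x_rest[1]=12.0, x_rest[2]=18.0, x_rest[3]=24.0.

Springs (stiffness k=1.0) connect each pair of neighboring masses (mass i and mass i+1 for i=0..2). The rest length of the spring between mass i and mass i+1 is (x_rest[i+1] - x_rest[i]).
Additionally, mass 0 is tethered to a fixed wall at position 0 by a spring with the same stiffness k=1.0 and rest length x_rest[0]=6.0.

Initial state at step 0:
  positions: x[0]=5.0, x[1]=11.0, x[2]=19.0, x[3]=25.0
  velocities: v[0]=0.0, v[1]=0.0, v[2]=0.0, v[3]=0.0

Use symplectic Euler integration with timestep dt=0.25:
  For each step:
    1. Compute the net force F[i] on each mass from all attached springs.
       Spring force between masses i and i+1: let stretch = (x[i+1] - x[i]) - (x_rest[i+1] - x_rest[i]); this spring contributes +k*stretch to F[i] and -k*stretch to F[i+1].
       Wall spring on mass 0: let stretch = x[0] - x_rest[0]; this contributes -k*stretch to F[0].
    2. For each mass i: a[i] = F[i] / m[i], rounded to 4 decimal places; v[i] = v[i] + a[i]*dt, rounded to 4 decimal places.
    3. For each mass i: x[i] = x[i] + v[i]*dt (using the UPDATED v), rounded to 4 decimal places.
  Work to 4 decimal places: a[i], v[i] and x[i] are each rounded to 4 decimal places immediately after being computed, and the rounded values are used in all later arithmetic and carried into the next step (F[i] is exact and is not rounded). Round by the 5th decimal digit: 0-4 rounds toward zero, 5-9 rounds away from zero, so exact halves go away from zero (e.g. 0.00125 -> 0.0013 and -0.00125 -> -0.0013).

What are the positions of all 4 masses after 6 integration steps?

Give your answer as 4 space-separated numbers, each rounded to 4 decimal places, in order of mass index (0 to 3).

Step 0: x=[5.0000 11.0000 19.0000 25.0000] v=[0.0000 0.0000 0.0000 0.0000]
Step 1: x=[5.0625 11.1250 18.8750 25.0000] v=[0.2500 0.5000 -0.5000 0.0000]
Step 2: x=[5.1875 11.3555 18.6484 24.9922] v=[0.5000 0.9219 -0.9063 -0.0313]
Step 3: x=[5.3738 11.6563 18.3625 24.9629] v=[0.7451 1.2031 -1.1436 -0.1173]
Step 4: x=[5.6169 11.9836 18.0700 24.8961] v=[0.9723 1.3090 -1.1701 -0.2674]
Step 5: x=[5.9069 12.2933 17.8237 24.7776] v=[1.1598 1.2389 -0.9852 -0.4739]
Step 6: x=[6.2268 12.5495 17.6664 24.5995] v=[1.2797 1.0249 -0.6293 -0.7124]

Answer: 6.2268 12.5495 17.6664 24.5995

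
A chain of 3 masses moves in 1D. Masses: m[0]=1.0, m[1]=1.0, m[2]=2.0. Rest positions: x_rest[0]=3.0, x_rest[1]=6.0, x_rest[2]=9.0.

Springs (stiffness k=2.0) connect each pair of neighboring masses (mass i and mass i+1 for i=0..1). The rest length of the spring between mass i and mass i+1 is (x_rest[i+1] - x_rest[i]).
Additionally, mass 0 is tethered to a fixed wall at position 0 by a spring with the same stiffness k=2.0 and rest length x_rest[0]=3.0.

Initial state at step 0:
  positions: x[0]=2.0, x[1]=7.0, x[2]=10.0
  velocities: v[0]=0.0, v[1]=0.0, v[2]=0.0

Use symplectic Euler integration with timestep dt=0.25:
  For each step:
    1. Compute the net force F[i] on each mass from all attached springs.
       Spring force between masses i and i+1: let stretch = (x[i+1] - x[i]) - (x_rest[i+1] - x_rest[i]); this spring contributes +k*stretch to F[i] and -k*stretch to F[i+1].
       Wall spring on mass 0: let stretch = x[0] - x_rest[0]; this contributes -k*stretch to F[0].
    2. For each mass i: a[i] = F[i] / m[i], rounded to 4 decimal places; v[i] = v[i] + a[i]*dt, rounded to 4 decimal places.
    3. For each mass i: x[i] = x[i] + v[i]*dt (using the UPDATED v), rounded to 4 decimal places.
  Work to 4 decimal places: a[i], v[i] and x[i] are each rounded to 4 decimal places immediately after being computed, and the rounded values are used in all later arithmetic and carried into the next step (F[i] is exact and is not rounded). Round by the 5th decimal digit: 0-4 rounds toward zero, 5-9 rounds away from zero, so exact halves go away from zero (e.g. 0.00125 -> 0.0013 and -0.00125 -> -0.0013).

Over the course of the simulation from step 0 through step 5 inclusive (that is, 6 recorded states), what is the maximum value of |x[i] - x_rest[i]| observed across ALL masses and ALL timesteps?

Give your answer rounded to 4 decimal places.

Step 0: x=[2.0000 7.0000 10.0000] v=[0.0000 0.0000 0.0000]
Step 1: x=[2.3750 6.7500 10.0000] v=[1.5000 -1.0000 0.0000]
Step 2: x=[3.0000 6.3594 9.9844] v=[2.5000 -1.5625 -0.0625]
Step 3: x=[3.6699 6.0020 9.9297] v=[2.6797 -1.4297 -0.2188]
Step 4: x=[4.1726 5.8440 9.8170] v=[2.0108 -0.6319 -0.4507]
Step 5: x=[4.3627 5.9737 9.6435] v=[0.7602 0.5189 -0.6940]
Max displacement = 1.3627

Answer: 1.3627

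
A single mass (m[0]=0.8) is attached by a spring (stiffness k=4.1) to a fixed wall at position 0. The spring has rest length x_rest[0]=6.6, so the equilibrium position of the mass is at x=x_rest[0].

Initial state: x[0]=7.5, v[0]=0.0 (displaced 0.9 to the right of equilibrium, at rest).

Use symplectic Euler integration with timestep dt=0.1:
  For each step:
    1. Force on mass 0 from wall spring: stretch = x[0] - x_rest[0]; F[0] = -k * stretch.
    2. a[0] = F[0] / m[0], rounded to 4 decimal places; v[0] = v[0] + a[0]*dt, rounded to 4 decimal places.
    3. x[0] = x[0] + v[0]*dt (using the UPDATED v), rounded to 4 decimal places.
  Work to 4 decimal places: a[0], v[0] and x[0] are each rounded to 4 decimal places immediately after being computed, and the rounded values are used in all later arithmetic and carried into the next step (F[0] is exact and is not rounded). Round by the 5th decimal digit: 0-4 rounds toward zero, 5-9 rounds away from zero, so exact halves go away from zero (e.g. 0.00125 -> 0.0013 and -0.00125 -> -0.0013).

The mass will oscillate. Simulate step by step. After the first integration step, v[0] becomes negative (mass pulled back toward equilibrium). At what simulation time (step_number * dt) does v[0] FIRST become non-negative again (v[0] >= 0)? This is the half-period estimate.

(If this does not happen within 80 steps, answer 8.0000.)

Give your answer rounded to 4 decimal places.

Answer: 1.4000

Derivation:
Step 0: x=[7.5000] v=[0.0000]
Step 1: x=[7.4539] v=[-0.4613]
Step 2: x=[7.3640] v=[-0.8989]
Step 3: x=[7.2350] v=[-1.2905]
Step 4: x=[7.0734] v=[-1.6159]
Step 5: x=[6.8876] v=[-1.8585]
Step 6: x=[6.6870] v=[-2.0059]
Step 7: x=[6.4820] v=[-2.0505]
Step 8: x=[6.2830] v=[-1.9900]
Step 9: x=[6.1003] v=[-1.8275]
Step 10: x=[5.9432] v=[-1.5714]
Step 11: x=[5.8197] v=[-1.2348]
Step 12: x=[5.7362] v=[-0.8349]
Step 13: x=[5.6970] v=[-0.3922]
Step 14: x=[5.7041] v=[0.0706]
First v>=0 after going negative at step 14, time=1.4000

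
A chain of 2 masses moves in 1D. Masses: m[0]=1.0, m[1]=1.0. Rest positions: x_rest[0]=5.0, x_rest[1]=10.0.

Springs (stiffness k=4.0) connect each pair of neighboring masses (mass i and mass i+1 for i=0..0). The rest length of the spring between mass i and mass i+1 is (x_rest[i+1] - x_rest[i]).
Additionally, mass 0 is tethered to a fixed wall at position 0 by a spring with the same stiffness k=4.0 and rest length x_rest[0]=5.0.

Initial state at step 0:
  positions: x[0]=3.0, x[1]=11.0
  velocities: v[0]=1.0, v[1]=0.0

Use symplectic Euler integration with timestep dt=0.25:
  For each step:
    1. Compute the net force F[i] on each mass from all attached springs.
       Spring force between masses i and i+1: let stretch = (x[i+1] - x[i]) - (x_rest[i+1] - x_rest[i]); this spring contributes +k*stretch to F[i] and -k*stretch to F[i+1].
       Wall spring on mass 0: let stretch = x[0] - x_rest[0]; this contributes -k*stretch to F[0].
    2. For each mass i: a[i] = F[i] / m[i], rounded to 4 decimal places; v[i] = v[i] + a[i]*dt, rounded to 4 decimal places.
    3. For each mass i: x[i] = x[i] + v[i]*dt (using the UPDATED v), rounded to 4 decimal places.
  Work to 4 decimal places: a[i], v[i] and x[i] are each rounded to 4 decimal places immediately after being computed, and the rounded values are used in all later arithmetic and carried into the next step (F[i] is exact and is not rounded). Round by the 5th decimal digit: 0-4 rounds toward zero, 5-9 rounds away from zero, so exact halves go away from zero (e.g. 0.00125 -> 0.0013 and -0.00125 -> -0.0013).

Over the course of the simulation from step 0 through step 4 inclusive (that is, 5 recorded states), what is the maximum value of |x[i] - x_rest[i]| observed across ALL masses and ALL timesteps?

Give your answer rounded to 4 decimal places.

Answer: 2.2969

Derivation:
Step 0: x=[3.0000 11.0000] v=[1.0000 0.0000]
Step 1: x=[4.5000 10.2500] v=[6.0000 -3.0000]
Step 2: x=[6.3125 9.3125] v=[7.2500 -3.7500]
Step 3: x=[7.2969 8.8750] v=[3.9375 -1.7500]
Step 4: x=[6.8516 9.2930] v=[-1.7813 1.6719]
Max displacement = 2.2969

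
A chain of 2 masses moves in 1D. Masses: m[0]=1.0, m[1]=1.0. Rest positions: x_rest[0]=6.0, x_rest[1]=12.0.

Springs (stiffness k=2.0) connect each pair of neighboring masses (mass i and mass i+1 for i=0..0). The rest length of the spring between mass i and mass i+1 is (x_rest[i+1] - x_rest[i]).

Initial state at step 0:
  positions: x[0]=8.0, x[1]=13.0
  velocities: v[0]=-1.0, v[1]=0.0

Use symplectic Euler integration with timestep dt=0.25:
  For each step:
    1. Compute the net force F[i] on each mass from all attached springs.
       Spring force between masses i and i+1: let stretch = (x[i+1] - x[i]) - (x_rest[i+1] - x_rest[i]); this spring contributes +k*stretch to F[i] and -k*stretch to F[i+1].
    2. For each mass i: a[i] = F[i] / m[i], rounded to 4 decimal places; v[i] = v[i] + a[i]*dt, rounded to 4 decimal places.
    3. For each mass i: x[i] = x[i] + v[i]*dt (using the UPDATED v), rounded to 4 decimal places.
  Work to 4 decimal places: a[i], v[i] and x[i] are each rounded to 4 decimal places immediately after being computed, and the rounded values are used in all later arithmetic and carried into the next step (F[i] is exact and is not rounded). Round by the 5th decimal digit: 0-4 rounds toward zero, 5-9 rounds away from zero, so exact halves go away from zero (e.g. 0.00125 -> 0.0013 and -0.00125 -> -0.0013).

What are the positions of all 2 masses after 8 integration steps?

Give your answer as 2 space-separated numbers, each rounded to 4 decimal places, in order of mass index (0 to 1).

Step 0: x=[8.0000 13.0000] v=[-1.0000 0.0000]
Step 1: x=[7.6250 13.1250] v=[-1.5000 0.5000]
Step 2: x=[7.1875 13.3125] v=[-1.7500 0.7500]
Step 3: x=[6.7656 13.4844] v=[-1.6875 0.6875]
Step 4: x=[6.4336 13.5664] v=[-1.3281 0.3281]
Step 5: x=[6.2432 13.5068] v=[-0.7617 -0.2383]
Step 6: x=[6.2107 13.2893] v=[-0.1299 -0.8701]
Step 7: x=[6.3131 12.9370] v=[0.4094 -1.4094]
Step 8: x=[6.4935 12.5067] v=[0.7214 -1.7214]

Answer: 6.4935 12.5067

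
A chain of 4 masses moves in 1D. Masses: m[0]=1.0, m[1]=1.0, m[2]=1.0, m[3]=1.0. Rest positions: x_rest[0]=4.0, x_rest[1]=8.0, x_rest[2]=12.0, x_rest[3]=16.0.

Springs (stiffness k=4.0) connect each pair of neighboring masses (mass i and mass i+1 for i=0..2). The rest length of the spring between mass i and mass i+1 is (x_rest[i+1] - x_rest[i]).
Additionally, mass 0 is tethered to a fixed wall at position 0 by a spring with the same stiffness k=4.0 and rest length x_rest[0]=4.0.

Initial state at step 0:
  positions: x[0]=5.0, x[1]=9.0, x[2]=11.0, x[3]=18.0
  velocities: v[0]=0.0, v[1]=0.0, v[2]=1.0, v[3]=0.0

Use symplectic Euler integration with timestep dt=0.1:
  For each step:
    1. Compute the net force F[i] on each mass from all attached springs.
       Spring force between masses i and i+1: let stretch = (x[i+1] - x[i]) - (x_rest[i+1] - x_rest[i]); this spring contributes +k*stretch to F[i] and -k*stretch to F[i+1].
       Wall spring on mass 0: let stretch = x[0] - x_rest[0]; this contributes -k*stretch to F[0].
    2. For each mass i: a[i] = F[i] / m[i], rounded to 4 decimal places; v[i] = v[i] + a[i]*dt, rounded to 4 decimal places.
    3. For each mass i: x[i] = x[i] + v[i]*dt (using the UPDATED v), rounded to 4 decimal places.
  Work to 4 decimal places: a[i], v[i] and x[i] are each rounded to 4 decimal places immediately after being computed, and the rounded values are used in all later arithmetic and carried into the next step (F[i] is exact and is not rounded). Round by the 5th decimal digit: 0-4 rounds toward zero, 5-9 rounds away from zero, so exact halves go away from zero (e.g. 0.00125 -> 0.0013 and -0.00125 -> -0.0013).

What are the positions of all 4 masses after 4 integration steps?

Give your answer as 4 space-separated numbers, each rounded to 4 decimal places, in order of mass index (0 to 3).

Step 0: x=[5.0000 9.0000 11.0000 18.0000] v=[0.0000 0.0000 1.0000 0.0000]
Step 1: x=[4.9600 8.9200 11.3000 17.8800] v=[-0.4000 -0.8000 3.0000 -1.2000]
Step 2: x=[4.8800 8.7768 11.7680 17.6568] v=[-0.8000 -1.4320 4.6800 -2.2320]
Step 3: x=[4.7607 8.5974 12.3519 17.3581] v=[-1.1933 -1.7942 5.8390 -2.9875]
Step 4: x=[4.6044 8.4147 12.9859 17.0191] v=[-1.5629 -1.8271 6.3397 -3.3900]

Answer: 4.6044 8.4147 12.9859 17.0191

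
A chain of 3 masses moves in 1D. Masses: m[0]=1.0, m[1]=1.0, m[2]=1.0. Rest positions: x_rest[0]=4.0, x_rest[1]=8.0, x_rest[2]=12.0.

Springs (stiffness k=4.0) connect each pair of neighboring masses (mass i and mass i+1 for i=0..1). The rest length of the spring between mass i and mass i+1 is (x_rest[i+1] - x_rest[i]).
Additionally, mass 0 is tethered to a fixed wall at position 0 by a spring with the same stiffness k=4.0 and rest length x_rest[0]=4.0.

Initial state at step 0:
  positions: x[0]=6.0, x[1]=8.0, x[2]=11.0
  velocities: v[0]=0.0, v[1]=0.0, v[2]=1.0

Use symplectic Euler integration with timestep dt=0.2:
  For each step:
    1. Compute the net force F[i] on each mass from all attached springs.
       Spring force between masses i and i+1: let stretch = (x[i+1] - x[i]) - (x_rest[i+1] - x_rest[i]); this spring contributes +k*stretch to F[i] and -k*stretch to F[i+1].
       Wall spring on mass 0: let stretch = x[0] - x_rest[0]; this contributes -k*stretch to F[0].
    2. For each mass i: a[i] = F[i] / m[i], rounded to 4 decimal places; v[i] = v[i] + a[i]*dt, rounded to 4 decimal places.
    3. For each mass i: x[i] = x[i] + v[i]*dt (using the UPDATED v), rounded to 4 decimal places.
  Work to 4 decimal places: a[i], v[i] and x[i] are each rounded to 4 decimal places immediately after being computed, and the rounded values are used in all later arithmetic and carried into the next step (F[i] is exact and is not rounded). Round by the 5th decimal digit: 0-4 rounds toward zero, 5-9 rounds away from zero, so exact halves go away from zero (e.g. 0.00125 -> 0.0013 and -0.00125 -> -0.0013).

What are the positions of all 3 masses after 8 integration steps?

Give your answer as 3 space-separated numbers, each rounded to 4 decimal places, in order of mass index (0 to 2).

Step 0: x=[6.0000 8.0000 11.0000] v=[0.0000 0.0000 1.0000]
Step 1: x=[5.3600 8.1600 11.3600] v=[-3.2000 0.8000 1.8000]
Step 2: x=[4.3104 8.3840 11.8480] v=[-5.2480 1.1200 2.4400]
Step 3: x=[3.2229 8.5105 12.4218] v=[-5.4374 0.6323 2.8688]
Step 4: x=[2.4658 8.4168 13.0098] v=[-3.7856 -0.4687 2.9398]
Step 5: x=[2.2663 8.1058 13.5029] v=[-0.9974 -1.5551 2.4654]
Step 6: x=[2.6385 7.7240 13.7724] v=[1.8612 -1.9090 1.3477]
Step 7: x=[3.4023 7.4963 13.7142] v=[3.8188 -1.1387 -0.2910]
Step 8: x=[4.2767 7.6084 13.3011] v=[4.3722 0.5604 -2.0653]

Answer: 4.2767 7.6084 13.3011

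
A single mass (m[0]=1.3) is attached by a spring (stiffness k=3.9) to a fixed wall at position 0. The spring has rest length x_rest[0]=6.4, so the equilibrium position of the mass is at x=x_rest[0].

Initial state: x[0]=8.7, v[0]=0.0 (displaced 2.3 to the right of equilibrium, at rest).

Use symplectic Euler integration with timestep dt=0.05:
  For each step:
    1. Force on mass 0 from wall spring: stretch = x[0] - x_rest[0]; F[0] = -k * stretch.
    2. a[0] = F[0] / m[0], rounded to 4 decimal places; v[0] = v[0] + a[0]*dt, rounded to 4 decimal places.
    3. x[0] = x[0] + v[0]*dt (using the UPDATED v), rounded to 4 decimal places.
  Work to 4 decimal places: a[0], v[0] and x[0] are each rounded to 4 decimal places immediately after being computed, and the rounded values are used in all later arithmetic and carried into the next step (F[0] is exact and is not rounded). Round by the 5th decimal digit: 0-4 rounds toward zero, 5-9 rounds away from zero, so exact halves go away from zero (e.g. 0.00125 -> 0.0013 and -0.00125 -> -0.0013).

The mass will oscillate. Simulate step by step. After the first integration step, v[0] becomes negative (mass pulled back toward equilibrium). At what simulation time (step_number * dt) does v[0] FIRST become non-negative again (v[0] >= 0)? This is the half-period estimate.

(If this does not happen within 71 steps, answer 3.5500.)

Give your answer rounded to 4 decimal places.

Answer: 1.8500

Derivation:
Step 0: x=[8.7000] v=[0.0000]
Step 1: x=[8.6828] v=[-0.3450]
Step 2: x=[8.6484] v=[-0.6874]
Step 3: x=[8.5972] v=[-1.0247]
Step 4: x=[8.5295] v=[-1.3543]
Step 5: x=[8.4458] v=[-1.6737]
Step 6: x=[8.3468] v=[-1.9806]
Step 7: x=[8.2332] v=[-2.2726]
Step 8: x=[8.1058] v=[-2.5476]
Step 9: x=[7.9656] v=[-2.8035]
Step 10: x=[7.8137] v=[-3.0383]
Step 11: x=[7.6512] v=[-3.2504]
Step 12: x=[7.4793] v=[-3.4381]
Step 13: x=[7.2993] v=[-3.6000]
Step 14: x=[7.1126] v=[-3.7349]
Step 15: x=[6.9205] v=[-3.8418]
Step 16: x=[6.7245] v=[-3.9199]
Step 17: x=[6.5261] v=[-3.9686]
Step 18: x=[6.3267] v=[-3.9875]
Step 19: x=[6.1279] v=[-3.9765]
Step 20: x=[5.9311] v=[-3.9357]
Step 21: x=[5.7378] v=[-3.8654]
Step 22: x=[5.5495] v=[-3.7661]
Step 23: x=[5.3676] v=[-3.6385]
Step 24: x=[5.1934] v=[-3.4836]
Step 25: x=[5.0283] v=[-3.3026]
Step 26: x=[4.8735] v=[-3.0968]
Step 27: x=[4.7301] v=[-2.8678]
Step 28: x=[4.5992] v=[-2.6173]
Step 29: x=[4.4818] v=[-2.3472]
Step 30: x=[4.3788] v=[-2.0595]
Step 31: x=[4.2910] v=[-1.7563]
Step 32: x=[4.2190] v=[-1.4400]
Step 33: x=[4.1634] v=[-1.1129]
Step 34: x=[4.1245] v=[-0.7774]
Step 35: x=[4.1027] v=[-0.4361]
Step 36: x=[4.0981] v=[-0.0915]
Step 37: x=[4.1108] v=[0.2538]
First v>=0 after going negative at step 37, time=1.8500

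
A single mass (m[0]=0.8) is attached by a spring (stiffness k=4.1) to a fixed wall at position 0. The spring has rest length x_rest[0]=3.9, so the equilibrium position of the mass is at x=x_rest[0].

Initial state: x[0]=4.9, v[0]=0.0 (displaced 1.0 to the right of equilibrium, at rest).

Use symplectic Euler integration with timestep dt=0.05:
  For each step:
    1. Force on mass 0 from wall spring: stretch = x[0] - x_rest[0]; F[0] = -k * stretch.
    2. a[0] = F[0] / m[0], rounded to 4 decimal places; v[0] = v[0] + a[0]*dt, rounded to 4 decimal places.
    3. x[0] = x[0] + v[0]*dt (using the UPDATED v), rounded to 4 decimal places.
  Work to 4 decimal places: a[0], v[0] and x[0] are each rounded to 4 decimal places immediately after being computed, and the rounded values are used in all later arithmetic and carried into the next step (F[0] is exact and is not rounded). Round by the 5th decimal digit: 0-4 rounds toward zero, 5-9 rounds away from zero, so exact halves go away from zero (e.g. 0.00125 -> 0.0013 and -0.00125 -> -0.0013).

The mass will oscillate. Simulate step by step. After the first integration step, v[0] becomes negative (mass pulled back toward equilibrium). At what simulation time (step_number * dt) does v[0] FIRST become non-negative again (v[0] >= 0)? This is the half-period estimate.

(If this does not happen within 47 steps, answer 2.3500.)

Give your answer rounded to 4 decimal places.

Answer: 1.4000

Derivation:
Step 0: x=[4.9000] v=[0.0000]
Step 1: x=[4.8872] v=[-0.2563]
Step 2: x=[4.8617] v=[-0.5093]
Step 3: x=[4.8239] v=[-0.7557]
Step 4: x=[4.7743] v=[-0.9925]
Step 5: x=[4.7135] v=[-1.2165]
Step 6: x=[4.6423] v=[-1.4250]
Step 7: x=[4.5615] v=[-1.6152]
Step 8: x=[4.4723] v=[-1.7847]
Step 9: x=[4.3757] v=[-1.9314]
Step 10: x=[4.2730] v=[-2.0533]
Step 11: x=[4.1656] v=[-2.1489]
Step 12: x=[4.0548] v=[-2.2170]
Step 13: x=[3.9420] v=[-2.2567]
Step 14: x=[3.8286] v=[-2.2675]
Step 15: x=[3.7161] v=[-2.2492]
Step 16: x=[3.6060] v=[-2.2021]
Step 17: x=[3.4997] v=[-2.1268]
Step 18: x=[3.3985] v=[-2.0242]
Step 19: x=[3.3037] v=[-1.8957]
Step 20: x=[3.2166] v=[-1.7429]
Step 21: x=[3.1382] v=[-1.5678]
Step 22: x=[3.0696] v=[-1.3726]
Step 23: x=[3.0116] v=[-1.1598]
Step 24: x=[2.9650] v=[-0.9321]
Step 25: x=[2.9304] v=[-0.6925]
Step 26: x=[2.9082] v=[-0.4440]
Step 27: x=[2.8987] v=[-0.1899]
Step 28: x=[2.9020] v=[0.0667]
First v>=0 after going negative at step 28, time=1.4000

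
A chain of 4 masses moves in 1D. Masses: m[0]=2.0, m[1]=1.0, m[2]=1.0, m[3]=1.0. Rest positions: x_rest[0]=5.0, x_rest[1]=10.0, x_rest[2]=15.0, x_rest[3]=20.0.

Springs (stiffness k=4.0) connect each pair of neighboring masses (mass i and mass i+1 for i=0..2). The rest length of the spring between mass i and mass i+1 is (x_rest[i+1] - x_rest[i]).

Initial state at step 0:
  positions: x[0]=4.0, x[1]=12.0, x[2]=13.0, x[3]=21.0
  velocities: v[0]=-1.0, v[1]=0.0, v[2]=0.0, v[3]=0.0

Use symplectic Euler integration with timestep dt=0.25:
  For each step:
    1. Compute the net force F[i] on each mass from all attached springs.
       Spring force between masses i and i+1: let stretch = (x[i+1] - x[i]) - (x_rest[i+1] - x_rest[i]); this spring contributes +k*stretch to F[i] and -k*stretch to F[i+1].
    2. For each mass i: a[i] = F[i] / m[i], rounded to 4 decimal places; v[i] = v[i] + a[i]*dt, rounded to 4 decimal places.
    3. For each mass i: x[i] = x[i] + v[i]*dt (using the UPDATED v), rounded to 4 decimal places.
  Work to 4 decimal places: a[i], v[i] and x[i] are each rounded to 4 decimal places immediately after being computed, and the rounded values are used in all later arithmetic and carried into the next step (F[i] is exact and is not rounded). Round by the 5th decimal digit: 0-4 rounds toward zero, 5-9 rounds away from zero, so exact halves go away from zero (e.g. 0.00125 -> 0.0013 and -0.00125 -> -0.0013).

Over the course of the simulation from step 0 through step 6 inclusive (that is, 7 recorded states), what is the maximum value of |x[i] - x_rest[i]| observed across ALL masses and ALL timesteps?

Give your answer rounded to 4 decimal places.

Step 0: x=[4.0000 12.0000 13.0000 21.0000] v=[-1.0000 0.0000 0.0000 0.0000]
Step 1: x=[4.1250 10.2500 14.7500 20.2500] v=[0.5000 -7.0000 7.0000 -3.0000]
Step 2: x=[4.3906 8.0938 16.7500 19.3750] v=[1.0625 -8.6250 8.0000 -3.5000]
Step 3: x=[4.4941 7.1758 17.2422 19.0938] v=[0.4141 -3.6720 1.9688 -1.1250]
Step 4: x=[4.3078 8.1040 15.6807 19.5997] v=[-0.7451 3.7127 -6.2460 2.0234]
Step 5: x=[3.9711 9.9773 13.2048 20.3758] v=[-1.3470 7.4932 -9.9037 3.1044]
Step 6: x=[3.7601 11.1559 11.7148 20.6092] v=[-0.8439 4.7145 -5.9602 0.9334]
Max displacement = 3.2852

Answer: 3.2852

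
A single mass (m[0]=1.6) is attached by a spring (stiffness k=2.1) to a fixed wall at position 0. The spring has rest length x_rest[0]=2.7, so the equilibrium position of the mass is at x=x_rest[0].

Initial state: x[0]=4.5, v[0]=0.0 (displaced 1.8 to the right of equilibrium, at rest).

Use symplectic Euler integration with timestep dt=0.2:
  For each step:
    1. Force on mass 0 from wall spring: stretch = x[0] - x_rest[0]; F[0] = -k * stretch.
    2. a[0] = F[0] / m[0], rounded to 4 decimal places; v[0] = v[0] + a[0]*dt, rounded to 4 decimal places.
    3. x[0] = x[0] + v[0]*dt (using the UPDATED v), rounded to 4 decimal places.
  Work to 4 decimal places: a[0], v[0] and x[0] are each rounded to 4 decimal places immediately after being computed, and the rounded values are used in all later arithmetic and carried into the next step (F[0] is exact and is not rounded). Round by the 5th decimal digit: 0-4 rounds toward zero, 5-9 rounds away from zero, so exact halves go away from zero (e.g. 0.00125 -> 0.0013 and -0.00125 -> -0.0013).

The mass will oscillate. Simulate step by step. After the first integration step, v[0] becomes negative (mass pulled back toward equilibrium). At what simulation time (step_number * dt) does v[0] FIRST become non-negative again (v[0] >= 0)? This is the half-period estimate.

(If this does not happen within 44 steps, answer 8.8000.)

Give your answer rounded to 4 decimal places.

Answer: 2.8000

Derivation:
Step 0: x=[4.5000] v=[0.0000]
Step 1: x=[4.4055] v=[-0.4725]
Step 2: x=[4.2215] v=[-0.9202]
Step 3: x=[3.9576] v=[-1.3196]
Step 4: x=[3.6277] v=[-1.6497]
Step 5: x=[3.2491] v=[-1.8932]
Step 6: x=[2.8416] v=[-2.0373]
Step 7: x=[2.4267] v=[-2.0745]
Step 8: x=[2.0261] v=[-2.0028]
Step 9: x=[1.6609] v=[-1.8259]
Step 10: x=[1.3503] v=[-1.5531]
Step 11: x=[1.1105] v=[-1.1988]
Step 12: x=[0.9542] v=[-0.7816]
Step 13: x=[0.8895] v=[-0.3233]
Step 14: x=[0.9199] v=[0.1520]
First v>=0 after going negative at step 14, time=2.8000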